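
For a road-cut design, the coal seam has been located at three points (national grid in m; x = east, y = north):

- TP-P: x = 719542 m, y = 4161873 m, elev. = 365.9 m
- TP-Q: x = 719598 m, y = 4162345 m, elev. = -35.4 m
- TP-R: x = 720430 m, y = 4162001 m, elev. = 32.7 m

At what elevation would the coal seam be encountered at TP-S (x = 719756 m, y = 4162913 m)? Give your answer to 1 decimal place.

-541.6 m

Let the plane be z = a·x + b·y + c.
TP-Q−TP-P: 56a + 472b = −401.3;  TP-R−TP-P: 888a + 128b = −333.2.
Solving gives a = −0.257068510, b = −0.819712211.
Then c = 365.9 − a·719542 − b·4161873 = 3596875.61.
At (719756, 4162913): z = −185026.6 − 3412390.6 + 3596875.61 = -541.6 m.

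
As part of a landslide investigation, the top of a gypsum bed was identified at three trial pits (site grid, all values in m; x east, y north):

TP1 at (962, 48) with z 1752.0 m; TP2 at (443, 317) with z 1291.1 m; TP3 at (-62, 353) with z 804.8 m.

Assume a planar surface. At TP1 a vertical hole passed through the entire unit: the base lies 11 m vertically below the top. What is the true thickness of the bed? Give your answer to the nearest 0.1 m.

Two edge vectors: TP1→TP2 = (-519, 269, -460.9), TP1→TP3 = (-1024, 305, -947.2).
Normal n = (TP1→TP2) × (TP1→TP3) = (-114222.3, -19635.2, 117161).
So ∂z/∂x = −n_x/n_z = 0.97492 and ∂z/∂y = −n_y/n_z = 0.16759.
|∇z| = √(a²+b²) = 0.98922, so dip δ = arctan(0.98922) = 44.69°.
True thickness = vertical thickness × cos δ = 11 × cos 44.69° = 7.8 m.

7.8 m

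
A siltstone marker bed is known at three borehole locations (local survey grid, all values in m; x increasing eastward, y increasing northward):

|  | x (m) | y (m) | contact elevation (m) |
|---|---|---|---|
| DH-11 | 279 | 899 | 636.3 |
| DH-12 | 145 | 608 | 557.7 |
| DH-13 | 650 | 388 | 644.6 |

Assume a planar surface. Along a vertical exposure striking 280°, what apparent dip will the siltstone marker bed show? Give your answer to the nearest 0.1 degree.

Two edge vectors: DH-11→DH-12 = (-134, -291, -78.6), DH-11→DH-13 = (371, -511, 8.3).
Normal n = (DH-11→DH-12) × (DH-11→DH-13) = (-42579.9, -28048.4, 176435).
So ∂z/∂x = −n_x/n_z = 0.24133 and ∂z/∂y = −n_y/n_z = 0.15897.
Unit vector along 280° is (sin 280°, cos 280°) = (-0.9848, 0.1736).
Slope in that direction = a·(-0.9848) + b·(0.1736) = −0.21006.
Apparent dip = arctan|0.21006| = 11.9° (true dip is 16.1°, so apparent ≤ true as expected).

11.9°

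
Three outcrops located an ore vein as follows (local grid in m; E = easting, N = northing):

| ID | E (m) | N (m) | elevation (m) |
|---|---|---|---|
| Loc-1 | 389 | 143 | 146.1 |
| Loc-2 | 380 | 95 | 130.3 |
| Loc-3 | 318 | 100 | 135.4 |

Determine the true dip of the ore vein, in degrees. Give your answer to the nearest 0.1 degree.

19.0°

Let the plane be z = a·E + b·N + c.
Loc-2−Loc-1: −9a − 48b = −15.8;  Loc-3−Loc-1: −71a − 43b = −10.7.
Solving gives a = −0.05488, b = 0.33946.
Gradient magnitude |∇z| = √(a² + b²) = √(0.00301 + 0.11523) = 0.34387.
True dip = arctan(0.34387) = 19.0°, dipping toward S (azimuth ≈ 171°).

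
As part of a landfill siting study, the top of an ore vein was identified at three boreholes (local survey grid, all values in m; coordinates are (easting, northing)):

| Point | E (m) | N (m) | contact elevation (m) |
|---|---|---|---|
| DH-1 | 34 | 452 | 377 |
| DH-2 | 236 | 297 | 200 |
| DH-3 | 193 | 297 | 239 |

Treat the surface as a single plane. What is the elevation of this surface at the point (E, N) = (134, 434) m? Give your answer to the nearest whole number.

Two edge vectors: DH-1→DH-2 = (202, -155, -177), DH-1→DH-3 = (159, -155, -138).
Normal n = (DH-1→DH-2) × (DH-1→DH-3) = (-6045, -267, -6665).
So ∂z/∂E = −n_x/n_z = −0.90698 and ∂z/∂N = −n_y/n_z = −0.04006.
Intercept c from DH-1: 377 + 30.84 + 18.11 = 425.94.
At (134, 434): z = −121.5 − 17.4 + 425.94 = 287.0 m.

287 m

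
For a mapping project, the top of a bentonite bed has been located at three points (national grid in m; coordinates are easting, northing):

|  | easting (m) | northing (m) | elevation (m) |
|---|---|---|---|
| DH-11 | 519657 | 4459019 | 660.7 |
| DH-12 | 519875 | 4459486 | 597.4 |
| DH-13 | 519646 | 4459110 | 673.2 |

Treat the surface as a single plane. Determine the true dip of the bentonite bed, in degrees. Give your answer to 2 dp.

Let the plane be z = a·easting + b·northing + c.
DH-12−DH-11: 218a + 467b = −63.3;  DH-13−DH-11: −11a + 91b = 12.5.
Solving gives a = −0.46438, b = 0.08123.
Gradient magnitude |∇z| = √(a² + b²) = √(0.21565 + 0.00660) = 0.47143.
True dip = arctan(0.47143) = 25.24°, dipping toward E (azimuth ≈ 100°).

25.24°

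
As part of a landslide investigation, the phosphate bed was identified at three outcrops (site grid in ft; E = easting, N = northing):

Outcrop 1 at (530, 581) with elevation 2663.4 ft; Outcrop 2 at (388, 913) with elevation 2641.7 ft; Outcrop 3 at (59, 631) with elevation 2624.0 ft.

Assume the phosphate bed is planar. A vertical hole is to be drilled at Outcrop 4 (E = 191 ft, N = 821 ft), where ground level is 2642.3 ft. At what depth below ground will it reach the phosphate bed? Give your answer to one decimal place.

13.6 ft

Let the plane be z = a·E + b·N + c.
Outcrop 2−Outcrop 1: −142a + 332b = −21.7;  Outcrop 3−Outcrop 1: −471a + 50b = −39.4.
Solving gives a = 0.08036, b = −0.03099.
Then c = 2663.4 − a·530 − b·581 = 2638.81.
At (191, 821): z_contact = 15.35 − 25.44 + 2638.81 = 2628.72 ft.
Depth below ground = 2642.3 − 2628.72 = 13.6 ft.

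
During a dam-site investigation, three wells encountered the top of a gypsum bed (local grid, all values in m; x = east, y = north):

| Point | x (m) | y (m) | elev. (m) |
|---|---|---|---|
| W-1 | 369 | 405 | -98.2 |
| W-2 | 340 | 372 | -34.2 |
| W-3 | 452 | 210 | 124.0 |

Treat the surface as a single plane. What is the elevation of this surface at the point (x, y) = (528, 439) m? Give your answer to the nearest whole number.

-243 m

Let the plane be z = a·x + b·y + c.
W-2−W-1: −29a − 33b = 64;  W-3−W-1: 83a − 195b = 222.2.
Solving gives a = −0.61322, b = −1.40050.
Then c = -98.2 − a·369 − b·405 = 695.28.
At (528, 439): z = −323.8 − 614.8 + 695.28 = -243.3 m.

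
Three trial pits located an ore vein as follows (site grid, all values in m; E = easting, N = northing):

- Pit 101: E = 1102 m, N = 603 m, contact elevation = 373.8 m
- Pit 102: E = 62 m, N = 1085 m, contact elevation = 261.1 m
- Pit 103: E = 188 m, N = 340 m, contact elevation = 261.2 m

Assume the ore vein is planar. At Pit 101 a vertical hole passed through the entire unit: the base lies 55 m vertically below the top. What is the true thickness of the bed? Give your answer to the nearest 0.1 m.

54.6 m

Let the plane be z = a·E + b·N + c.
Pit 102−Pit 101: −1040a + 482b = −112.7;  Pit 103−Pit 101: −914a − 263b = −112.6.
Solving gives a = 0.11751, b = 0.01974.
|∇z| = √(a²+b²) = 0.11916, so dip δ = arctan(0.11916) = 6.80°.
True thickness = vertical thickness × cos δ = 55 × cos 6.80° = 54.6 m.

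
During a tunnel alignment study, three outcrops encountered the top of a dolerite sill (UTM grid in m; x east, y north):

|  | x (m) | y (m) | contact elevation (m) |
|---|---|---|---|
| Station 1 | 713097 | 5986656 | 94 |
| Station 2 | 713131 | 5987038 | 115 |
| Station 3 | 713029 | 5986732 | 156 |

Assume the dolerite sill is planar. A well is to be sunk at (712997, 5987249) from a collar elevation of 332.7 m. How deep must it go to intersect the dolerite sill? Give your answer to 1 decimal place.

Two edge vectors: Station 1→Station 2 = (34, 382, 21), Station 1→Station 3 = (-68, 76, 62).
Normal n = (Station 1→Station 2) × (Station 1→Station 3) = (22088, -3536, 28560).
So ∂z/∂x = −n_x/n_z = −0.773389356 and ∂z/∂y = −n_y/n_z = 0.123809524.
Intercept c from Station 1: 94 + 551501.63 − 741205.03 = −189609.40.
At (712997, 5987249): z_contact = −551424.29 + 741278.45 − 189609.40 = 244.76 m.
Depth below ground = 332.7 − 244.76 = 87.9 m.

87.9 m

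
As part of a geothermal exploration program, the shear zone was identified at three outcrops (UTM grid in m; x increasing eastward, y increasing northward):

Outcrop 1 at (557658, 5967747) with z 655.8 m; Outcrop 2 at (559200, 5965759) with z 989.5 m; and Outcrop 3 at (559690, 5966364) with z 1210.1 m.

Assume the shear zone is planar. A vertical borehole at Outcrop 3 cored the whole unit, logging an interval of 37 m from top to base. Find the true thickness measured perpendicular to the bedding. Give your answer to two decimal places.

34.94 m

Two edge vectors: Outcrop 1→Outcrop 2 = (1542, -1988, 333.7), Outcrop 1→Outcrop 3 = (2032, -1383, 554.3).
Normal n = (Outcrop 1→Outcrop 2) × (Outcrop 1→Outcrop 3) = (-640441.3, -176652.2, 1907030).
So ∂z/∂x = −n_x/n_z = 0.33583 and ∂z/∂y = −n_y/n_z = 0.09263.
|∇z| = √(a²+b²) = 0.34837, so dip δ = arctan(0.34837) = 19.21°.
True thickness = vertical thickness × cos δ = 37 × cos 19.21° = 34.94 m.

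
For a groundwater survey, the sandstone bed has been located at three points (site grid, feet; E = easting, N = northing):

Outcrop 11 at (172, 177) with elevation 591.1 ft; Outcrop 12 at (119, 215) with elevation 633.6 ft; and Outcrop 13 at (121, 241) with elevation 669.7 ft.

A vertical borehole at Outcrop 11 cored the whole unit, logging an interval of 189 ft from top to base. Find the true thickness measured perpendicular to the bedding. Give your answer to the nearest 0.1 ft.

Let the plane be z = a·E + b·N + c.
Outcrop 12−Outcrop 11: −53a + 38b = 42.5;  Outcrop 13−Outcrop 11: −51a + 64b = 78.6.
Solving gives a = 0.18349, b = 1.37435.
|∇z| = √(a²+b²) = 1.38654, so dip δ = arctan(1.38654) = 54.20°.
True thickness = vertical thickness × cos δ = 189 × cos 54.20° = 110.6 ft.

110.6 ft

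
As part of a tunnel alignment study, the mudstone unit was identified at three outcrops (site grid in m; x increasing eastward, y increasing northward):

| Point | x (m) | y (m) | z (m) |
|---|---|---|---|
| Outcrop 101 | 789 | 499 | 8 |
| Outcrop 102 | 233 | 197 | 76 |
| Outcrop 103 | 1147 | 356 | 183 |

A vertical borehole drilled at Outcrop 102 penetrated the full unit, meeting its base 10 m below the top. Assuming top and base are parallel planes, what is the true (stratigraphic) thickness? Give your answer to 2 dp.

8.24 m

Let the plane be z = a·x + b·y + c.
Outcrop 102−Outcrop 101: −556a − 302b = 68;  Outcrop 103−Outcrop 101: 358a − 143b = 175.
Solving gives a = 0.22985, b = −0.64834.
|∇z| = √(a²+b²) = 0.68788, so dip δ = arctan(0.68788) = 34.52°.
True thickness = vertical thickness × cos δ = 10 × cos 34.52° = 8.24 m.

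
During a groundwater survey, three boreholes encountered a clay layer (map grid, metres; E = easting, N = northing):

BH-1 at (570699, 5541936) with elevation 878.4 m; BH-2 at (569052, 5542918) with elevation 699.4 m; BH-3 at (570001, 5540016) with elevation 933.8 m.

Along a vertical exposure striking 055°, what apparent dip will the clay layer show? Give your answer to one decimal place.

1.7°

Two edge vectors: BH-1→BH-2 = (-1647, 982, -179), BH-1→BH-3 = (-698, -1920, 55.4).
Normal n = (BH-1→BH-2) × (BH-1→BH-3) = (-289277.2, 216185.8, 3847676).
So ∂z/∂E = −n_x/n_z = 0.07518 and ∂z/∂N = −n_y/n_z = −0.05619.
Unit vector along 055° is (sin 55°, cos 55°) = (0.8192, 0.5736).
Slope in that direction = a·(0.8192) + b·(0.5736) = 0.02936.
Apparent dip = arctan|0.02936| = 1.7° (true dip is 5.4°, so apparent ≤ true as expected).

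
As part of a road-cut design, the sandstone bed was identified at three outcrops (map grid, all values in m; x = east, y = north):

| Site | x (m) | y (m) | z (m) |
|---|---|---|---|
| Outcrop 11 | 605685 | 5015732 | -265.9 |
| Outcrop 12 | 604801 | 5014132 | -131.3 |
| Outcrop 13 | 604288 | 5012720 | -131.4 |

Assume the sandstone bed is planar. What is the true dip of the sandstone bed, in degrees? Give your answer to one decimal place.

Two edge vectors: Outcrop 11→Outcrop 12 = (-884, -1600, 134.6), Outcrop 11→Outcrop 13 = (-1397, -3012, 134.5).
Normal n = (Outcrop 11→Outcrop 12) × (Outcrop 11→Outcrop 13) = (190215.2, -69138.2, 427408).
So ∂z/∂x = −n_x/n_z = −0.44504 and ∂z/∂y = −n_y/n_z = 0.16176.
Gradient magnitude |∇z| = √(a² + b²) = √(0.19806 + 0.02617) = 0.47353.
True dip = arctan(0.47353) = 25.3°, dipping toward ESE (azimuth ≈ 110°).

25.3°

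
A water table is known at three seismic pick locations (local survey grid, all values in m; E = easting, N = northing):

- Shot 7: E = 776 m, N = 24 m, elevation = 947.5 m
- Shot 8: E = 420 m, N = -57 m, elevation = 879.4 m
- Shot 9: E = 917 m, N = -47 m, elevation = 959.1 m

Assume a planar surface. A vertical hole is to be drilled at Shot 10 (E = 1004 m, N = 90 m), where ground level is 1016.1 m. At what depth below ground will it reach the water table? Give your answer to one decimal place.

22.9 m

Let the plane be z = a·E + b·N + c.
Shot 8−Shot 7: −356a − 81b = −68.1;  Shot 9−Shot 7: 141a − 71b = 11.6.
Solving gives a = 0.157362, b = 0.149127.
Then c = 947.5 − a·776 − b·24 = 821.81.
At (1004, 90): z_contact = 157.99 + 13.42 + 821.81 = 993.22 m.
Depth below ground = 1016.1 − 993.22 = 22.9 m.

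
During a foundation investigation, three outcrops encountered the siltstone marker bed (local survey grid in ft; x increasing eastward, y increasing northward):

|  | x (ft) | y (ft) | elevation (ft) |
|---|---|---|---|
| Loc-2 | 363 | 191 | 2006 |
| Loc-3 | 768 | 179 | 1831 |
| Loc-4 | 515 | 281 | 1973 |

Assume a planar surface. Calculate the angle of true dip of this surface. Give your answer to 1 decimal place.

Let the plane be z = a·x + b·y + c.
Loc-3−Loc-2: 405a − 12b = −175;  Loc-4−Loc-2: 152a + 90b = −33.
Solving gives a = −0.42185, b = 0.34580.
Gradient magnitude |∇z| = √(a² + b²) = √(0.17796 + 0.11957) = 0.54547.
True dip = arctan(0.54547) = 28.6°, dipping toward SE (azimuth ≈ 129°).

28.6°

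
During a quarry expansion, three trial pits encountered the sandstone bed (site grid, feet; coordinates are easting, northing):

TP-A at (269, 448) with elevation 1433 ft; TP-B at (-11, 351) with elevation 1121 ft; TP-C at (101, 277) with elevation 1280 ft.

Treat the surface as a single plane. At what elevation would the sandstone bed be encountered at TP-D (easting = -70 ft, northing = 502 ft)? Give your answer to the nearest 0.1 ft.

1003.3 ft

Two edge vectors: TP-A→TP-B = (-280, -97, -312), TP-A→TP-C = (-168, -171, -153).
Normal n = (TP-A→TP-B) × (TP-A→TP-C) = (-38511, 9576, 31584).
So ∂z/∂easting = −n_x/n_z = 1.21932 and ∂z/∂northing = −n_y/n_z = −0.30319.
Intercept c from TP-A: 1433 − 328.00 + 135.83 = 1240.83.
At (-70, 502): z = −85.4 − 152.2 + 1240.83 = 1003.3 ft.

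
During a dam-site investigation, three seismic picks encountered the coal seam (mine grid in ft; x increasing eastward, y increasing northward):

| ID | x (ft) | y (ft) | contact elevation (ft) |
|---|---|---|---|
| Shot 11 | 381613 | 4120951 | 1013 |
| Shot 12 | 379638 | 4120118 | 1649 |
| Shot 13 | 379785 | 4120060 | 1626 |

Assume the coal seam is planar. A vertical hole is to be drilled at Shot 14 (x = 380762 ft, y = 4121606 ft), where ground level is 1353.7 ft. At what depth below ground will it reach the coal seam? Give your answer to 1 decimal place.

Let the plane be z = a·x + b·y + c.
Shot 12−Shot 11: −1975a − 833b = 636;  Shot 13−Shot 11: −1828a − 891b = 613.
Solving gives a = −0.236484234, b = −0.202813490.
Then c = 1013 − a·381613 − b·4120951 = 927042.91.
At (380762, 4121606): z_contact = −90044.21 − 835917.30 + 927042.91 = 1081.41 ft.
Depth below ground = 1353.7 − 1081.41 = 272.3 ft.

272.3 ft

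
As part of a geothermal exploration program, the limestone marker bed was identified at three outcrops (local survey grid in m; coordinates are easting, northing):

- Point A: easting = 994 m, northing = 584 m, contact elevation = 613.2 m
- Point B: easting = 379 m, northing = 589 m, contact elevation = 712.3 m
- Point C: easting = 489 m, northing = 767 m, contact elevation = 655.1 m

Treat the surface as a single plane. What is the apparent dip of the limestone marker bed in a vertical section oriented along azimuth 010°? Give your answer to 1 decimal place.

Two edge vectors: Point A→Point B = (-615, 5, 99.1), Point A→Point C = (-505, 183, 41.9).
Normal n = (Point A→Point B) × (Point A→Point C) = (-17925.8, -24277, -110020).
So ∂z/∂easting = −n_x/n_z = −0.16293 and ∂z/∂northing = −n_y/n_z = −0.22066.
Unit vector along 010° is (sin 10°, cos 10°) = (0.1736, 0.9848).
Slope in that direction = a·(0.1736) + b·(0.9848) = −0.24560.
Apparent dip = arctan|0.24560| = 13.8° (true dip is 15.3°, so apparent ≤ true as expected).

13.8°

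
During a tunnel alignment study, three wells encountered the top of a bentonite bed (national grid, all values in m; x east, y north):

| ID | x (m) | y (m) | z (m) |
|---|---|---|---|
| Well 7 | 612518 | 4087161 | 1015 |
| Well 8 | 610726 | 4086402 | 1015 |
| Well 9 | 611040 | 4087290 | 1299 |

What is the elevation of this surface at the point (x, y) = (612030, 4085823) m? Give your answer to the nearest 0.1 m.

Two edge vectors: Well 7→Well 8 = (-1792, -759, 0), Well 7→Well 9 = (-1478, 129, 284).
Normal n = (Well 7→Well 8) × (Well 7→Well 9) = (-215556, 508928, -1352970).
So ∂z/∂x = −n_x/n_z = −0.159320606 and ∂z/∂y = −n_y/n_z = 0.376156160.
Intercept c from Well 7: 1015 + 97586.74 − 1537410.79 = −1438809.05.
At (612030, 4085823): z = −97509.0 + 1536907.5 − 1438809.05 = 589.5 m.

589.5 m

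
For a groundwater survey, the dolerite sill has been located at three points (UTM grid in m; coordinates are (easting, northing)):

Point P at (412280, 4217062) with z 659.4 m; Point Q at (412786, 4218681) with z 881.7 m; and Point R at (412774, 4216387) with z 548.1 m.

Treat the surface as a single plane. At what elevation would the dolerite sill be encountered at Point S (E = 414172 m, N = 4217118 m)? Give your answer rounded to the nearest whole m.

Let the plane be z = a·E + b·N + c.
Point Q−Point P: 506a + 1619b = 222.3;  Point R−Point P: 494a − 675b = −111.3.
Solving gives a = −0.02640958, b = 0.14556099.
Then c = 659.4 − a·412280 − b·4217062 = −602292.19.
At (414172, 4217118): z = −10938.1 + 613847.9 − 602292.19 = 617.6 m.

618 m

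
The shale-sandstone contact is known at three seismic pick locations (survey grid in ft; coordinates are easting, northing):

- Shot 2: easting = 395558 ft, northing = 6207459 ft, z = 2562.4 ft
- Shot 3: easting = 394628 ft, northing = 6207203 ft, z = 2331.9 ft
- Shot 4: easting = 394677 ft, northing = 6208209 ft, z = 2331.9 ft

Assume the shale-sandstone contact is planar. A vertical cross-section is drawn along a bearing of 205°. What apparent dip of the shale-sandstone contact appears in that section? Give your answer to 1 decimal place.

5.4°

Two edge vectors: Shot 2→Shot 3 = (-930, -256, -230.5), Shot 2→Shot 4 = (-881, 750, -230.5).
Normal n = (Shot 2→Shot 3) × (Shot 2→Shot 4) = (231883, -11294.5, -923036).
So ∂z/∂easting = −n_x/n_z = 0.25122 and ∂z/∂northing = −n_y/n_z = −0.01224.
Unit vector along 205° is (sin 205°, cos 205°) = (-0.4226, -0.9063).
Slope in that direction = a·(-0.4226) + b·(-0.9063) = −0.09508.
Apparent dip = arctan|0.09508| = 5.4° (true dip is 14.1°, so apparent ≤ true as expected).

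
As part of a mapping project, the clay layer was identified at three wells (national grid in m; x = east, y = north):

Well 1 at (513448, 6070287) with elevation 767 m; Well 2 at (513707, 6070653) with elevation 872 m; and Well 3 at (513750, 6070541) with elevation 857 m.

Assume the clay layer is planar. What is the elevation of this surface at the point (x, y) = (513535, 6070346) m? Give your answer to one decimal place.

Let the plane be z = a·x + b·y + c.
Well 2−Well 1: 259a + 366b = 105;  Well 3−Well 1: 302a + 254b = 90.
Solving gives a = 0.140124257, b = 0.187726277.
Then c = 767 − a·513448 − b·6070287 = −1210731.90.
At (513535, 6070346): z = 71958.7 + 1139563.5 − 1210731.90 = 790.3 m.

790.3 m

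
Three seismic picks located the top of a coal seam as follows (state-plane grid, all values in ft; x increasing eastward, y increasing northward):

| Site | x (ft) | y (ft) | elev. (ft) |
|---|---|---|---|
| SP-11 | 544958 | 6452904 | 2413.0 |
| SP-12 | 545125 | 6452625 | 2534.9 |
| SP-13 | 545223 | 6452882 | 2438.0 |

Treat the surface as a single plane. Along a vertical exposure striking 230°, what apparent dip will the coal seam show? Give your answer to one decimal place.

Two edge vectors: SP-11→SP-12 = (167, -279, 121.9), SP-11→SP-13 = (265, -22, 25).
Normal n = (SP-11→SP-12) × (SP-11→SP-13) = (-4293.2, 28128.5, 70261).
So ∂z/∂x = −n_x/n_z = 0.06110 and ∂z/∂y = −n_y/n_z = −0.40034.
Unit vector along 230° is (sin 230°, cos 230°) = (-0.7660, -0.6428).
Slope in that direction = a·(-0.7660) + b·(-0.6428) = 0.21053.
Apparent dip = arctan|0.21053| = 11.9° (true dip is 22.0°, so apparent ≤ true as expected).

11.9°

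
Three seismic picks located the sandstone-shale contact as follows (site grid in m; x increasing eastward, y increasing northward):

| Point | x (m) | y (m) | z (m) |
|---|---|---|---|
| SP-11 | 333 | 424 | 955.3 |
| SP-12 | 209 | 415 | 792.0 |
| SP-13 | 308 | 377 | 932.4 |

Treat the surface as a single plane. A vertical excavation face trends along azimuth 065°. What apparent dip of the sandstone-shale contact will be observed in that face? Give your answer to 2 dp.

48.10°

Let the plane be z = a·x + b·y + c.
SP-12−SP-11: −124a − 9b = −163.3;  SP-13−SP-11: −25a − 47b = −22.9.
Solving gives a = 1.33304, b = −0.22183.
Unit vector along 065° is (sin 65°, cos 65°) = (0.9063, 0.4226).
Slope in that direction = a·(0.9063) + b·(0.4226) = 1.11439.
Apparent dip = arctan|1.11439| = 48.10° (true dip is 53.5°, so apparent ≤ true as expected).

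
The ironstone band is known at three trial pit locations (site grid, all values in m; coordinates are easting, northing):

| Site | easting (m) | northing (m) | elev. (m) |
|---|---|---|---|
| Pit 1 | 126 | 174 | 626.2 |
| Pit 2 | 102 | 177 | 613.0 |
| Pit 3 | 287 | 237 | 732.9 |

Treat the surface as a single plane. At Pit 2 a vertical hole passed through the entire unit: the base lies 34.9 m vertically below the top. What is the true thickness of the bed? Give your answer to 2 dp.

Let the plane be z = a·easting + b·northing + c.
Pit 2−Pit 1: −24a + 3b = −13.2;  Pit 3−Pit 1: 161a + 63b = 106.7.
Solving gives a = 0.57729, b = 0.21835.
|∇z| = √(a²+b²) = 0.61721, so dip δ = arctan(0.61721) = 31.68°.
True thickness = vertical thickness × cos δ = 34.9 × cos 31.68° = 29.70 m.

29.70 m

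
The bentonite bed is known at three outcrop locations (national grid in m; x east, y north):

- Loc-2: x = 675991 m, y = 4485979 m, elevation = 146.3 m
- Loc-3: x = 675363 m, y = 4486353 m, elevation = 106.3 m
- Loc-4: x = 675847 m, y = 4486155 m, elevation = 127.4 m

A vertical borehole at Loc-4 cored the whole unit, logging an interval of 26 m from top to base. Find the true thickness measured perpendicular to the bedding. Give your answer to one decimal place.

Two edge vectors: Loc-2→Loc-3 = (-628, 374, -40), Loc-2→Loc-4 = (-144, 176, -18.9).
Normal n = (Loc-2→Loc-3) × (Loc-2→Loc-4) = (-28.6, -6109.2, -56672).
So ∂z/∂x = −n_x/n_z = −0.00050 and ∂z/∂y = −n_y/n_z = −0.10780.
|∇z| = √(a²+b²) = 0.10780, so dip δ = arctan(0.10780) = 6.15°.
True thickness = vertical thickness × cos δ = 26 × cos 6.15° = 25.9 m.

25.9 m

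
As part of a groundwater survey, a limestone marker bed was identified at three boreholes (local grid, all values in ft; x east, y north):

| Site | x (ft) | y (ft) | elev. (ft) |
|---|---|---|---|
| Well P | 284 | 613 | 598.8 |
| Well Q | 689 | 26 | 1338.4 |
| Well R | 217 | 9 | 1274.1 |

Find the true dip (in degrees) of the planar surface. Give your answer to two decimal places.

49.03°

Let the plane be z = a·x + b·y + c.
Well Q−Well P: 405a − 587b = 739.6;  Well R−Well P: −67a − 604b = 675.3.
Solving gives a = 0.17721, b = −1.13770.
Gradient magnitude |∇z| = √(a² + b²) = √(0.03140 + 1.29437) = 1.15142.
True dip = arctan(1.15142) = 49.03°, dipping toward N (azimuth ≈ 351°).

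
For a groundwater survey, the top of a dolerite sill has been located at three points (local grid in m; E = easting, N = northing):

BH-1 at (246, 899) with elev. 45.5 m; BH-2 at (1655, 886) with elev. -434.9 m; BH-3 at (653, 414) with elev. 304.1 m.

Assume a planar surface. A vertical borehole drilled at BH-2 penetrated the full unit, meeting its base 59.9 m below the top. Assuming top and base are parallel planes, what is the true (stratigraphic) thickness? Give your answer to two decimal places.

44.61 m

Let the plane be z = a·E + b·N + c.
BH-2−BH-1: 1409a − 13b = −480.4;  BH-3−BH-1: 407a − 485b = 258.6.
Solving gives a = −0.34857, b = −0.82571.
|∇z| = √(a²+b²) = 0.89627, so dip δ = arctan(0.89627) = 41.87°.
True thickness = vertical thickness × cos δ = 59.9 × cos 41.87° = 44.61 m.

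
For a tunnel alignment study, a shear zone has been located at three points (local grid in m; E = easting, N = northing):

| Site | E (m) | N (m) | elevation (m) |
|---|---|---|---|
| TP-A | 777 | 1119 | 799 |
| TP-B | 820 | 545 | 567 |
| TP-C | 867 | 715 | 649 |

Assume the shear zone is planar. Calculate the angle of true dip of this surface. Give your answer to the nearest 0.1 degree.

Let the plane be z = a·E + b·N + c.
TP-B−TP-A: 43a − 574b = −232;  TP-C−TP-A: 90a − 404b = −150.
Solving gives a = 0.22247, b = 0.42085.
Gradient magnitude |∇z| = √(a² + b²) = √(0.04949 + 0.17711) = 0.47603.
True dip = arctan(0.47603) = 25.5°, dipping toward SSW (azimuth ≈ 208°).

25.5°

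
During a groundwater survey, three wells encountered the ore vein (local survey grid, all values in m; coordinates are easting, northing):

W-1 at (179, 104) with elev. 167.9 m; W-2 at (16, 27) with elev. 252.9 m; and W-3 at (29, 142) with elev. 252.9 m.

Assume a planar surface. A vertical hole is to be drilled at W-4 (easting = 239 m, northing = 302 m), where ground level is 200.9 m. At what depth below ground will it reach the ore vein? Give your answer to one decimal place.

Two edge vectors: W-1→W-2 = (-163, -77, 85), W-1→W-3 = (-150, 38, 85).
Normal n = (W-1→W-2) × (W-1→W-3) = (-9775, 1105, -17744).
So ∂z/∂easting = −n_x/n_z = −0.55089 and ∂z/∂northing = −n_y/n_z = 0.06227.
Intercept c from W-1: 167.9 + 98.61 − 6.48 = 260.03.
At (239, 302): z_contact = −131.66 + 18.81 + 260.03 = 147.18 m.
Depth below ground = 200.9 − 147.18 = 53.7 m.

53.7 m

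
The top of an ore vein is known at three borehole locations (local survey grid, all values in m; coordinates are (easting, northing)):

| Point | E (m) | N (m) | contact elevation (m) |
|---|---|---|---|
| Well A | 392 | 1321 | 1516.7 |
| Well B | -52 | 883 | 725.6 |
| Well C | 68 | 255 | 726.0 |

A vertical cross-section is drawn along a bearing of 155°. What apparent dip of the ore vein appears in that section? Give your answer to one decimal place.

20.5°

Two edge vectors: Well A→Well B = (-444, -438, -791.1), Well A→Well C = (-324, -1066, -790.7).
Normal n = (Well A→Well B) × (Well A→Well C) = (-496986, -94754.4, 331392).
So ∂z/∂E = −n_x/n_z = 1.49969 and ∂z/∂N = −n_y/n_z = 0.28593.
Unit vector along 155° is (sin 155°, cos 155°) = (0.4226, -0.9063).
Slope in that direction = a·(0.4226) + b·(-0.9063) = 0.37466.
Apparent dip = arctan|0.37466| = 20.5° (true dip is 56.8°, so apparent ≤ true as expected).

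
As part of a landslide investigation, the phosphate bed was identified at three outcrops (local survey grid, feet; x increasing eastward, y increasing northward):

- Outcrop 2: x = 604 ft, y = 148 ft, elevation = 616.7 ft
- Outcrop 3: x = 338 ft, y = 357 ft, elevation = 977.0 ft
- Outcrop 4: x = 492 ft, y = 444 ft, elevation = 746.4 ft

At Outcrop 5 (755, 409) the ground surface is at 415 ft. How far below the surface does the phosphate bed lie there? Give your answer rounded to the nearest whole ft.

43 ft

Two edge vectors: Outcrop 2→Outcrop 3 = (-266, 209, 360.3), Outcrop 2→Outcrop 4 = (-112, 296, 129.7).
Normal n = (Outcrop 2→Outcrop 3) × (Outcrop 2→Outcrop 4) = (-79541.5, -5853.4, -55328).
So ∂z/∂x = −n_x/n_z = −1.43764 and ∂z/∂y = −n_y/n_z = −0.10579.
Intercept c from Outcrop 2: 616.7 + 868.33 + 15.66 = 1500.69.
At (755, 409): z_contact = −1085.4 − 43.3 + 1500.69 = 372.0 ft.
Depth below ground = 415 − 372.0 = 43 ft.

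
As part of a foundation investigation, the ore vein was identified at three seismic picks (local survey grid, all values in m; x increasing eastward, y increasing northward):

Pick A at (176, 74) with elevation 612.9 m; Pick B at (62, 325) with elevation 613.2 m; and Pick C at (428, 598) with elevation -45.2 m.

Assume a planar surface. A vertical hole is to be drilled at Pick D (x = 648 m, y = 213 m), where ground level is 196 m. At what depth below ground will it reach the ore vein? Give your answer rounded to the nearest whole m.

Two edge vectors: Pick A→Pick B = (-114, 251, 0.3), Pick A→Pick C = (252, 524, -658.1).
Normal n = (Pick A→Pick B) × (Pick A→Pick C) = (-165340.3, -74947.8, -122988).
So ∂z/∂x = −n_x/n_z = −1.34436 and ∂z/∂y = −n_y/n_z = −0.60939.
Intercept c from Pick A: 612.9 + 236.61 + 45.09 = 894.60.
At (648, 213): z_contact = −871.1 − 129.8 + 894.60 = -106.3 m.
Depth below ground = 196 − (-106.3) = 302 m.

302 m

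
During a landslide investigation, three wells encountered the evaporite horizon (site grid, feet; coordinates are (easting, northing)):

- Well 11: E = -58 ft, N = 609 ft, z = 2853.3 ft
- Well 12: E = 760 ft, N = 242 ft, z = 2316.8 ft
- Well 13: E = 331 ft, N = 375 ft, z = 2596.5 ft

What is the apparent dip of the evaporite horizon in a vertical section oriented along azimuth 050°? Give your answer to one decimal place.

Let the plane be z = a·E + b·N + c.
Well 12−Well 11: 818a − 367b = −536.5;  Well 13−Well 11: 389a − 234b = −256.8.
Solving gives a = −0.64329, b = 0.02804.
Unit vector along 050° is (sin 50°, cos 50°) = (0.7660, 0.6428).
Slope in that direction = a·(0.7660) + b·(0.6428) = −0.47477.
Apparent dip = arctan|0.47477| = 25.4° (true dip is 32.8°, so apparent ≤ true as expected).

25.4°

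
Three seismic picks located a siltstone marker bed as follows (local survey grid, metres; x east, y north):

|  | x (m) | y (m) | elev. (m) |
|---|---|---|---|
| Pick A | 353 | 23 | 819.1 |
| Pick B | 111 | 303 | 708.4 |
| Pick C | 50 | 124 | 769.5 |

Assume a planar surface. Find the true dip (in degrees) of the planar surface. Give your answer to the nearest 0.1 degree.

Two edge vectors: Pick A→Pick B = (-242, 280, -110.7), Pick A→Pick C = (-303, 101, -49.6).
Normal n = (Pick A→Pick B) × (Pick A→Pick C) = (-2707.3, 21538.9, 60398).
So ∂z/∂x = −n_x/n_z = 0.04482 and ∂z/∂y = −n_y/n_z = −0.35662.
Gradient magnitude |∇z| = √(a² + b²) = √(0.00201 + 0.12718) = 0.35942.
True dip = arctan(0.35942) = 19.8°, dipping toward N (azimuth ≈ 353°).

19.8°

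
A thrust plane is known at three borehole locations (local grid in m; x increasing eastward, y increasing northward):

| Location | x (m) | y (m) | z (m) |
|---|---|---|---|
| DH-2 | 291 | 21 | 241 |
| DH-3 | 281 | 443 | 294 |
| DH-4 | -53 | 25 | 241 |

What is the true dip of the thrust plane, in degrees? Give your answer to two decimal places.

Let the plane be z = a·x + b·y + c.
DH-3−DH-2: −10a + 422b = 53;  DH-4−DH-2: −344a + 4b = 0.
Solving gives a = 0.00146, b = 0.12563.
Gradient magnitude |∇z| = √(a² + b²) = √(0.00000 + 0.01578) = 0.12564.
True dip = arctan(0.12564) = 7.16°, dipping toward S (azimuth ≈ 181°).

7.16°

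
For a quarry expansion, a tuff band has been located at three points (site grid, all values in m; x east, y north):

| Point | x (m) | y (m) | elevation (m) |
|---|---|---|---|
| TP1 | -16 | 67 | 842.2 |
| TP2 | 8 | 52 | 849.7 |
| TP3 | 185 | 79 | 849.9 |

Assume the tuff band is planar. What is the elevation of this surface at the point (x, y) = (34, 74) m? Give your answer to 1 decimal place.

842.5 m

Two edge vectors: TP1→TP2 = (24, -15, 7.5), TP1→TP3 = (201, 12, 7.7).
Normal n = (TP1→TP2) × (TP1→TP3) = (-205.5, 1322.7, 3303).
So ∂z/∂x = −n_x/n_z = 0.06222 and ∂z/∂y = −n_y/n_z = −0.40045.
Intercept c from TP1: 842.2 + 1.00 + 26.83 = 870.03.
At (34, 74): z = 2.1 − 29.6 + 870.03 = 842.5 m.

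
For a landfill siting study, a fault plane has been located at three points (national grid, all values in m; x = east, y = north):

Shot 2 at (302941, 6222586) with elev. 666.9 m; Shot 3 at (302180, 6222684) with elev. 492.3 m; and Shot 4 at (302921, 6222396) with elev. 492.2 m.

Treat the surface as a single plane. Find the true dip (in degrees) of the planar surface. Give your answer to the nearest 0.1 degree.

Two edge vectors: Shot 2→Shot 3 = (-761, 98, -174.6), Shot 2→Shot 4 = (-20, -190, -174.7).
Normal n = (Shot 2→Shot 3) × (Shot 2→Shot 4) = (-50294.6, -129454.7, 146550).
So ∂z/∂x = −n_x/n_z = 0.34319 and ∂z/∂y = −n_y/n_z = 0.88335.
Gradient magnitude |∇z| = √(a² + b²) = √(0.11778 + 0.78030) = 0.94767.
True dip = arctan(0.94767) = 43.5°, dipping toward SSW (azimuth ≈ 201°).

43.5°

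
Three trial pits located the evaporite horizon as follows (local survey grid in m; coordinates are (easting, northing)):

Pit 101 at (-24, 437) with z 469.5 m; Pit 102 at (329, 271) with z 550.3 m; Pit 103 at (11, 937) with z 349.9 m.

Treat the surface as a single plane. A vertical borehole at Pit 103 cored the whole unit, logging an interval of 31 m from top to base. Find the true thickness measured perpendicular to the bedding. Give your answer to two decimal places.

29.92 m

Let the plane be z = a·E + b·N + c.
Pit 102−Pit 101: 353a − 166b = 80.8;  Pit 103−Pit 101: 35a + 500b = −119.6.
Solving gives a = 0.11270, b = −0.24709.
|∇z| = √(a²+b²) = 0.27158, so dip δ = arctan(0.27158) = 15.19°.
True thickness = vertical thickness × cos δ = 31 × cos 15.19° = 29.92 m.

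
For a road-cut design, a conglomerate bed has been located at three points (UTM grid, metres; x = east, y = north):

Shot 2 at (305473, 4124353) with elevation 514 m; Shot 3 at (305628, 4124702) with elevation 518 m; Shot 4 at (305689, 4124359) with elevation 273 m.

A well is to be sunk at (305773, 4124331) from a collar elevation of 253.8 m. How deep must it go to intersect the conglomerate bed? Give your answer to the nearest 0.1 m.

Two edge vectors: Shot 2→Shot 3 = (155, 349, 4), Shot 2→Shot 4 = (216, 6, -241).
Normal n = (Shot 2→Shot 3) × (Shot 2→Shot 4) = (-84133, 38219, -74454).
So ∂z/∂x = −n_x/n_z = −1.129999731 and ∂z/∂y = −n_y/n_z = 0.513323663.
Intercept c from Shot 2: 514 + 345184.41 − 2117127.99 = −1771429.58.
At (305773, 4124331): z_contact = −345523.41 + 2117116.70 − 1771429.58 = 163.71 m.
Depth below ground = 253.8 − 163.71 = 90.1 m.

90.1 m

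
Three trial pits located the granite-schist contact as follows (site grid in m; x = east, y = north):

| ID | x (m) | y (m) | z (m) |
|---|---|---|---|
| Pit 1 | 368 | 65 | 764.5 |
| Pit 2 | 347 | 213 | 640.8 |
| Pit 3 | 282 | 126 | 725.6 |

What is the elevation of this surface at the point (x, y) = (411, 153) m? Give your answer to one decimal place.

682.3 m

Let the plane be z = a·x + b·y + c.
Pit 2−Pit 1: −21a + 148b = −123.7;  Pit 3−Pit 1: −86a + 61b = −38.9.
Solving gives a = −0.15624, b = −0.85798.
Then c = 764.5 − a·368 − b·65 = 877.77.
At (411, 153): z = −64.2 − 131.3 + 877.77 = 682.3 m.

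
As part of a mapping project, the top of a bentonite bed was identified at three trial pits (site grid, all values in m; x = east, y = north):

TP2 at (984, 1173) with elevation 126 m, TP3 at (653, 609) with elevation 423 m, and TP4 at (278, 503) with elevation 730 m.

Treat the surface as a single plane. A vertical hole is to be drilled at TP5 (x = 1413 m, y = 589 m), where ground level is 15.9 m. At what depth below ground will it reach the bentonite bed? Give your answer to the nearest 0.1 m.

Let the plane be z = a·x + b·y + c.
TP3−TP2: −331a − 564b = 297;  TP4−TP2: −706a − 670b = 604.
Solving gives a = −0.803032, b = −0.055313.
Then c = 126 − a·984 − b·1173 = 981.07.
At (1413, 589): z_contact = −1134.68 − 32.58 + 981.07 = -186.20 m.
Depth below ground = 15.9 − (-186.20) = 202.1 m.

202.1 m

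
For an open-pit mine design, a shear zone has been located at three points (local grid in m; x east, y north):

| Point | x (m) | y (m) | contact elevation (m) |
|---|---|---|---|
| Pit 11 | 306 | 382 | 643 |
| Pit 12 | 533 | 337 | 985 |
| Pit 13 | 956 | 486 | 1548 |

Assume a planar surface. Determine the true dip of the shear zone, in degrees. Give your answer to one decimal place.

55.9°

Two edge vectors: Pit 11→Pit 12 = (227, -45, 342), Pit 11→Pit 13 = (650, 104, 905).
Normal n = (Pit 11→Pit 12) × (Pit 11→Pit 13) = (-76293, 16865, 52858).
So ∂z/∂x = −n_x/n_z = 1.44336 and ∂z/∂y = −n_y/n_z = −0.31906.
Gradient magnitude |∇z| = √(a² + b²) = √(2.08328 + 0.10180) = 1.47820.
True dip = arctan(1.47820) = 55.9°, dipping toward WNW (azimuth ≈ 282°).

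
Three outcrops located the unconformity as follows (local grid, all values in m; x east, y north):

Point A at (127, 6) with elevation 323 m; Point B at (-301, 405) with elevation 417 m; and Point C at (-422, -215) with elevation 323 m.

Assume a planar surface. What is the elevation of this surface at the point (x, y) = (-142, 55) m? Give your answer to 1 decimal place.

348.9 m

Let the plane be z = a·x + b·y + c.
Point B−Point A: −428a + 399b = 94;  Point C−Point A: −549a − 221b = 0.
Solving gives a = −0.06624, b = 0.16454.
Then c = 323 − a·127 − b·6 = 330.42.
At (-142, 55): z = 9.4 + 9.0 + 330.42 = 348.9 m.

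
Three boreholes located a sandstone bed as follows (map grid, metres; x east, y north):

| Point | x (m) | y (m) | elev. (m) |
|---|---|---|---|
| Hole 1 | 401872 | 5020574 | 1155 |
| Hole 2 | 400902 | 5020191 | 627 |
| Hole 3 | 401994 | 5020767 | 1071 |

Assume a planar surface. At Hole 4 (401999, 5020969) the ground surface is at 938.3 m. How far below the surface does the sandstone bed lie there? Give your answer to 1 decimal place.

Let the plane be z = a·x + b·y + c.
Hole 2−Hole 1: −970a − 383b = −528;  Hole 3−Hole 1: 122a + 193b = −84.
Solving gives a = 0.954386265, b = −1.038523960.
Then c = 1155 − a·401872 − b·5020574 = 4831600.28.
At (401999, 5020969): z_contact = 383662.32 − 5214396.61 + 4831600.28 = 865.99 m.
Depth below ground = 938.3 − 865.99 = 72.3 m.

72.3 m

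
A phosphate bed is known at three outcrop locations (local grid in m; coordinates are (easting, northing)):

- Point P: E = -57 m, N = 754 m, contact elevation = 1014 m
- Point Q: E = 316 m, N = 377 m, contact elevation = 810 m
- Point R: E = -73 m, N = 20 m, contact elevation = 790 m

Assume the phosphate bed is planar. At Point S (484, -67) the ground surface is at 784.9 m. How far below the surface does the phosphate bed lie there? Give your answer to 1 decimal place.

Two edge vectors: Point P→Point Q = (373, -377, -204), Point P→Point R = (-16, -734, -224).
Normal n = (Point P→Point Q) × (Point P→Point R) = (-65288, 86816, -279814).
So ∂z/∂E = −n_x/n_z = −0.23333 and ∂z/∂N = −n_y/n_z = 0.31026.
Intercept c from Point P: 1014 − 13.30 − 233.94 = 766.76.
At (484, -67): z_contact = −112.93 − 20.79 + 766.76 = 633.04 m.
Depth below ground = 784.9 − 633.04 = 151.9 m.

151.9 m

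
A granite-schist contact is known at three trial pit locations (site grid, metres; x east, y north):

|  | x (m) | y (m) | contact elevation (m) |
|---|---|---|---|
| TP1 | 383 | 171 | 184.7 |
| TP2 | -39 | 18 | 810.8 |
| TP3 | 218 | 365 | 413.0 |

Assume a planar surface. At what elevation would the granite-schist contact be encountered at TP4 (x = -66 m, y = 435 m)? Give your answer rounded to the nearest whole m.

823 m

Let the plane be z = a·x + b·y + c.
TP2−TP1: −422a − 153b = 626.1;  TP3−TP1: −165a + 194b = 228.3.
Solving gives a = −1.46008, b = −0.06501.
Then c = 184.7 − a·383 − b·171 = 755.03.
At (-66, 435): z = 96.4 − 28.3 + 755.03 = 823.1 m.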